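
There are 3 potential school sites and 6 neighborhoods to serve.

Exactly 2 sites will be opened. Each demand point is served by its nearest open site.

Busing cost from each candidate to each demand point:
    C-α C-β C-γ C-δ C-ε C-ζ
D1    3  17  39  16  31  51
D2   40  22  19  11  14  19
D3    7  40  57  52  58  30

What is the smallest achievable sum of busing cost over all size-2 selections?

83

Open {D1, D2}.
  C-α→D1 3, C-β→D1 17, C-γ→D2 19, C-δ→D2 11, C-ε→D2 14, C-ζ→D2 19  ⇒ total 83.
Compare {D2, D3}: total 92.
Compare {D1, D3}: total 136.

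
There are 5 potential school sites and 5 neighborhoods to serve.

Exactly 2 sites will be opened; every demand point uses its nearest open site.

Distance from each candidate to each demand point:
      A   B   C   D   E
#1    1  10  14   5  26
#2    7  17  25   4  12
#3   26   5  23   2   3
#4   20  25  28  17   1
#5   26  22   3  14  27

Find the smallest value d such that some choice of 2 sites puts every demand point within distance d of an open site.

Open {#1, #2}.
  Farthest demand point is C at distance 14 (to #1); all others are ≤ 14.
With {#1, #3} the worst case is 14.
With {#1, #4} the worst case is 14.
No size-2 selection achieves below 14.

14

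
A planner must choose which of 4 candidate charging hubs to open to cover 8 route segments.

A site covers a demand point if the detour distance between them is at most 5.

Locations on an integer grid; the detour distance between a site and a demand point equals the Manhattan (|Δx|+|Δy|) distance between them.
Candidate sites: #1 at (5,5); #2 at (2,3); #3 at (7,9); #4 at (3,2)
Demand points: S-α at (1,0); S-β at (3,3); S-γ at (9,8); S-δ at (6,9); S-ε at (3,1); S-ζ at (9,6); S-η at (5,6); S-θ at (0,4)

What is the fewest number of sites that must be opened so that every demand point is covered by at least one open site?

Coverage sets (demand points within 5 of each site):
  #1: {S-β, S-δ, S-ζ, S-η}
  #2: {S-α, S-β, S-ε, S-θ}
  #3: {S-γ, S-δ, S-ζ, S-η}
  #4: {S-α, S-β, S-ε, S-θ}
No single site covers all 8 demand points.
But {#2, #3} covers everything, so the minimum is 2.

2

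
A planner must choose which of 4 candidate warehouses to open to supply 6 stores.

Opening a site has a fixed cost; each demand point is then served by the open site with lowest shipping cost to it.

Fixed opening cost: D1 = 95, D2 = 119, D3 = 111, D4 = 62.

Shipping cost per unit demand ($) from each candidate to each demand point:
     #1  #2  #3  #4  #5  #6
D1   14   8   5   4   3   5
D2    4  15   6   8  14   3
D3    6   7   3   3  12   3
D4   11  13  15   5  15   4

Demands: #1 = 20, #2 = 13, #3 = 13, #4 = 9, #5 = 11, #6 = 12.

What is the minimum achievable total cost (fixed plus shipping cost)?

552

Open {D1, D3}: assign each demand point to its cheapest open site.
  #1→D3 20×6=120, #2→D3 13×7=91, #3→D3 13×3=39, #4→D3 9×3=27, #5→D1 11×3=33, #6→D3 12×3=36
  shipping cost 346, fixed 206 → total 552.
Compare {D3}: shipping cost 445 + fixed 111 = 556.
Compare {D1, D2}: shipping cost 354 + fixed 214 = 568.
Compare {D1, D3, D4}: shipping cost 346 + fixed 268 = 614.
All other subsets cost ≥ 556. Minimum total cost: 552.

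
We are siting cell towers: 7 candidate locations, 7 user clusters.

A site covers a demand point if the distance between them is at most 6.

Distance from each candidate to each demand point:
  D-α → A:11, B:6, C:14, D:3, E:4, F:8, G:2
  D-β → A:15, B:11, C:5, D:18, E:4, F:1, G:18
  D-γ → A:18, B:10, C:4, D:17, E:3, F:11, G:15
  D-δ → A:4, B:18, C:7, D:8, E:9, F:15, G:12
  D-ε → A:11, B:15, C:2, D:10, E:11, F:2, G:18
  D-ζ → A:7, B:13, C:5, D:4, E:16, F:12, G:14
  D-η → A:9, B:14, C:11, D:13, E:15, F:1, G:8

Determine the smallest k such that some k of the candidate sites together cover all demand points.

Coverage sets (demand points within 6 of each site):
  D-α: {B, D, E, G}
  D-β: {C, E, F}
  D-γ: {C, E}
  D-δ: {A}
  D-ε: {C, F}
  D-ζ: {C, D}
  D-η: {F}
No 2 sites suffice: every size-2 union leaves at least one demand point uncovered.
But {D-α, D-β, D-δ} covers everything, so the minimum is 3.

3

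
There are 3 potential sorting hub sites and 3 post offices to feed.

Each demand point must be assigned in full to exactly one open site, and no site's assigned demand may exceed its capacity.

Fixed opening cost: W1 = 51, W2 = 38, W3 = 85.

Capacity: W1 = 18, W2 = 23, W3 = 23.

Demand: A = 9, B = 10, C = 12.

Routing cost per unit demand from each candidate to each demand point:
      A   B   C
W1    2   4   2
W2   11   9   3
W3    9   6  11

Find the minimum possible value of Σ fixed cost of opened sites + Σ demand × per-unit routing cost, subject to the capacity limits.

233

Open {W1, W2}; cheapest assignment that respects the capacities:
  W1 (cap 18, load 9): A — cost 9×2 = 18
  W2 (cap 23, load 22): B, C — cost 10×9 + 12×3 = 126
  Shipping 144, fixed 89 → total 233.
  Any other capacity-feasible assignment to {W1, W2} ships for at least 144.
Compare {W1, W2, W3}: its best feasible assignment gives total 288.
Compare {W2, W3}: its best feasible assignment gives total 300.
Every other set of open sites that can feasibly serve all demand totals ≥ 288 even under its best assignment. Minimum: 233.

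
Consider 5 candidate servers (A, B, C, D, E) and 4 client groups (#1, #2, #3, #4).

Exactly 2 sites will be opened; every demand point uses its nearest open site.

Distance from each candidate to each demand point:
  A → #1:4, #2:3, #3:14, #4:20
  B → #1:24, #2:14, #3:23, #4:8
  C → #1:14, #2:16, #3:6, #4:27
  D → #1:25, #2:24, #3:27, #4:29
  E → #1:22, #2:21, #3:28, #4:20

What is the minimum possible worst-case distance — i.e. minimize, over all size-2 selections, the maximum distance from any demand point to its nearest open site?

Open {A, B}.
  Farthest demand point is #3 at distance 14 (to A); all others are ≤ 14.
With {B, C} the worst case is 14.
With {A, C} the worst case is 20.
No size-2 selection achieves below 14.

14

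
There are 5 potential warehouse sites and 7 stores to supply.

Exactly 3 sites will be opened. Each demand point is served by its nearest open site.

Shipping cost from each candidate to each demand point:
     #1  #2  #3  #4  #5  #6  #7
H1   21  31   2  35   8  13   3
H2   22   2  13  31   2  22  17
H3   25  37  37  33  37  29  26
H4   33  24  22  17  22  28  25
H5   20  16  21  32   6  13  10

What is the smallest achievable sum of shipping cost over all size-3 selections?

60

Open {H1, H2, H4}.
  #1→H1 21, #2→H2 2, #3→H1 2, #4→H4 17, #5→H2 2, #6→H1 13, #7→H1 3  ⇒ total 60.
Compare {H1, H2, H5}: total 73.
Compare {H1, H2, H3}: total 74.
No size-3 selection does better; minimum is 60.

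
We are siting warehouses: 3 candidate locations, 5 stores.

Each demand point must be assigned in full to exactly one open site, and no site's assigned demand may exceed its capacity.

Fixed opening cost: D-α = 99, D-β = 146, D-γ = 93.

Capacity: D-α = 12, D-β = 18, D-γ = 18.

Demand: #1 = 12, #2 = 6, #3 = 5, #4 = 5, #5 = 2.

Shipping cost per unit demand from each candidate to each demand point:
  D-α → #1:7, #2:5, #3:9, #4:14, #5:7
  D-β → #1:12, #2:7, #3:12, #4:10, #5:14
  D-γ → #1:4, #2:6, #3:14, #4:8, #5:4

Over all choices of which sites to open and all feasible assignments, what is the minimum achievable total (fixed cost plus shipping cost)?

Open {D-α, D-γ}; cheapest assignment that respects the capacities:
  D-α (cap 12, load 12): #3, #4, #5 — cost 5×9 + 5×14 + 2×7 = 129
  D-γ (cap 18, load 18): #1, #2 — cost 12×4 + 6×6 = 84
  Shipping 213, fixed 192 → total 405.
  Any other capacity-feasible assignment to {D-α, D-γ} ships for at least 213.
Compare {D-β, D-γ}: its best feasible assignment gives total 447.
Compare {D-α, D-β}: its best feasible assignment gives total 509.
Every other set of open sites that can feasibly serve all demand totals ≥ 447 even under its best assignment. Minimum: 405.

405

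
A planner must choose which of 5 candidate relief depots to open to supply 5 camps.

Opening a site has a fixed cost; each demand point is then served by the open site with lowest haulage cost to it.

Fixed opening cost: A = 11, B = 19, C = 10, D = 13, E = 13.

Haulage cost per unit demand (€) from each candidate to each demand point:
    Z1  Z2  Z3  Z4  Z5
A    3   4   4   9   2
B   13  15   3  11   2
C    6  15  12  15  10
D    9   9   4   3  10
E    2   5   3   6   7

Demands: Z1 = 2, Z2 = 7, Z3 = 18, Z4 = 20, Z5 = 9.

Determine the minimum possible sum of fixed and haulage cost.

Open {A, D, E}: assign each demand point to its cheapest open site.
  Z1→E 2×2=4, Z2→A 7×4=28, Z3→E 18×3=54, Z4→D 20×3=60, Z5→A 9×2=18
  haulage cost 164, fixed 37 → total 201.
Compare {A, D}: haulage cost 184 + fixed 24 = 208.
Compare {A, B, D}: haulage cost 166 + fixed 43 = 209.
Compare {A, C, D, E}: haulage cost 164 + fixed 47 = 211.
All other subsets cost ≥ 208. Minimum total cost: 201.

201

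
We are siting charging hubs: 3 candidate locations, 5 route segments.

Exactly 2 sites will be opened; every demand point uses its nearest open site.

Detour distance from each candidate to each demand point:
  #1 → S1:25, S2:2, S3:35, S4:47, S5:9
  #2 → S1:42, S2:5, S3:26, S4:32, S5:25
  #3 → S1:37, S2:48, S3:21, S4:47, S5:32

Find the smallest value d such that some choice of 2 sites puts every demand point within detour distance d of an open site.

Open {#1, #2}.
  Farthest demand point is S4 at detour distance 32 (to #2); all others are ≤ 32.
With {#2, #3} the worst case is 37.
With {#1, #3} the worst case is 47.
No size-2 selection achieves below 32.

32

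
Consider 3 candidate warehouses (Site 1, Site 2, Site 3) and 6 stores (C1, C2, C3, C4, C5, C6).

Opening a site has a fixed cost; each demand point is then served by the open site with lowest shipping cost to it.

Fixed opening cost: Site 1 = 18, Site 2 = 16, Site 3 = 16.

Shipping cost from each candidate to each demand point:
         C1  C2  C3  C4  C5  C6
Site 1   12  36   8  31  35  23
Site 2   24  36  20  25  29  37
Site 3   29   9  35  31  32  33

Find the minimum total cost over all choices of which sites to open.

149

Open {Site 1, Site 3}: assign each demand point to its cheapest open site.
  C1→Site 1 12, C2→Site 3 9, C3→Site 1 8, C4→Site 1 31, C5→Site 3 32, C6→Site 1 23
  shipping cost 115, fixed 34 → total 149.
Compare {Site 1, Site 2, Site 3}: shipping cost 106 + fixed 50 = 156.
Compare {Site 1}: shipping cost 145 + fixed 18 = 163.
Compare {Site 1, Site 2}: shipping cost 133 + fixed 34 = 167.
All other subsets cost ≥ 156. Minimum total cost: 149.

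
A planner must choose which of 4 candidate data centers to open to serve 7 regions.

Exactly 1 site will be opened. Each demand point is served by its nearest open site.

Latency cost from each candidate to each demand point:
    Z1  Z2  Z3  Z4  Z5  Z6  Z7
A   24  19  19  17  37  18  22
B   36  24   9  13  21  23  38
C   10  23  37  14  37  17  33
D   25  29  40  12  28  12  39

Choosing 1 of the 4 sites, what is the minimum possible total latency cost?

Open {A}.
  Z1→A 24, Z2→A 19, Z3→A 19, Z4→A 17, Z5→A 37, Z6→A 18, Z7→A 22  ⇒ total 156.
Compare {B}: total 164.
Compare {C}: total 171.
No size-1 selection does better; minimum is 156.

156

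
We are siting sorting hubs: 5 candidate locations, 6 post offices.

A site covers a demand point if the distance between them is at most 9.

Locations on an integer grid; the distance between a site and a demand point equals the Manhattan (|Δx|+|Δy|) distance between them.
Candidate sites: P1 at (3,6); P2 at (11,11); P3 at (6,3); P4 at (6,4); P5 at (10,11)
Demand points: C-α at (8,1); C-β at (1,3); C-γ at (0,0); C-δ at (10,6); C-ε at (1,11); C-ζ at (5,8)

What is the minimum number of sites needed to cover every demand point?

Coverage sets (demand points within 9 of each site):
  P1: {C-β, C-γ, C-δ, C-ε, C-ζ}
  P2: {C-δ, C-ζ}
  P3: {C-α, C-β, C-γ, C-δ, C-ζ}
  P4: {C-α, C-β, C-δ, C-ζ}
  P5: {C-δ, C-ε, C-ζ}
No single site covers all 6 demand points.
But {P1, P3} covers everything, so the minimum is 2.

2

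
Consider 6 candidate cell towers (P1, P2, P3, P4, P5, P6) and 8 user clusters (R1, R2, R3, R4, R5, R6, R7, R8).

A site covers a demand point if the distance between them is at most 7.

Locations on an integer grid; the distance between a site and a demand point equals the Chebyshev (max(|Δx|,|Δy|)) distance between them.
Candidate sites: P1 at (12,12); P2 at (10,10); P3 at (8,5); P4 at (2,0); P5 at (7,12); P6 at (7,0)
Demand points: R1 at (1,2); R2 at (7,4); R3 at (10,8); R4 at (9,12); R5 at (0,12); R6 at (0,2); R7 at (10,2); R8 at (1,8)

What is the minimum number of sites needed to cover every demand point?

2

Coverage sets (demand points within 7 of each site):
  P1: {R3, R4}
  P2: {R2, R3, R4}
  P3: {R1, R2, R3, R4, R7, R8}
  P4: {R1, R2, R6}
  P5: {R3, R4, R5, R8}
  P6: {R1, R2, R6, R7}
No single site covers all 8 demand points.
But {P5, P6} covers everything, so the minimum is 2.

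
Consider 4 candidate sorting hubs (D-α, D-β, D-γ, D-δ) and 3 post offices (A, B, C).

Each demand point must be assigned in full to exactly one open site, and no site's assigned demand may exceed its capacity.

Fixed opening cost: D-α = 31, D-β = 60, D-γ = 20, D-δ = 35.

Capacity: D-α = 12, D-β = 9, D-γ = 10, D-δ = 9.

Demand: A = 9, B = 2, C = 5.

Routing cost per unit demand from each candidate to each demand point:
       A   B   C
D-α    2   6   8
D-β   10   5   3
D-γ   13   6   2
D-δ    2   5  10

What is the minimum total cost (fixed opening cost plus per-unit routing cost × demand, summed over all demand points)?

91

Open {D-α, D-γ}; cheapest assignment that respects the capacities:
  D-α (cap 12, load 11): A, B — cost 9×2 + 2×6 = 30
  D-γ (cap 10, load 5): C — cost 5×2 = 10
  Shipping 40, fixed 51 → total 91.
  Any other capacity-feasible assignment to {D-α, D-γ} ships for at least 40.
Compare {D-γ, D-δ}: its best feasible assignment gives total 95.
Compare {D-α, D-γ, D-δ}: its best feasible assignment gives total 124.
Every other set of open sites that can feasibly serve all demand totals ≥ 95 even under its best assignment. Minimum: 91.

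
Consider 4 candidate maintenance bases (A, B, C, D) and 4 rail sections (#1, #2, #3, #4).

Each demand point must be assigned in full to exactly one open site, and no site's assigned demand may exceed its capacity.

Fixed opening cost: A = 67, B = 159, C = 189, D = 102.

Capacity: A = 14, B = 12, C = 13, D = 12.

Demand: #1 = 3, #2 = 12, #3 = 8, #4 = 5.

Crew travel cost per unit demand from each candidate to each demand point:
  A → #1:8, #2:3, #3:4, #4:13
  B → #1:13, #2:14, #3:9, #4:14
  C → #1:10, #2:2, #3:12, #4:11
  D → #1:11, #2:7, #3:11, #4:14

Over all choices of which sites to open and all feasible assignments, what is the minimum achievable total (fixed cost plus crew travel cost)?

508

Open {A, C, D}; cheapest assignment that respects the capacities:
  A (cap 14, load 11): #1, #3 — cost 3×8 + 8×4 = 56
  C (cap 13, load 12): #2 — cost 12×2 = 24
  D (cap 12, load 5): #4 — cost 5×14 = 70
  Shipping 150, fixed 358 → total 508.
  Any other capacity-feasible assignment to {A, C, D} ships for at least 150.
Compare {A, B, D}: its best feasible assignment gives total 538.
Compare {A, B, C}: its best feasible assignment gives total 565.
Every other set of open sites that can feasibly serve all demand totals ≥ 538 even under its best assignment. Minimum: 508.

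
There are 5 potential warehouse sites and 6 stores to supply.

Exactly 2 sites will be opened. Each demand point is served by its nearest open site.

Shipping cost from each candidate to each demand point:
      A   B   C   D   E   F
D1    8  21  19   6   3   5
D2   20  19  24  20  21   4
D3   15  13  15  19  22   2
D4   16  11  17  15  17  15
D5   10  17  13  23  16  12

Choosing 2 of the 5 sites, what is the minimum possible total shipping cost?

47

Open {D1, D3}.
  A→D1 8, B→D3 13, C→D3 15, D→D1 6, E→D1 3, F→D3 2  ⇒ total 47.
Compare {D1, D4}: total 50.
Compare {D1, D5}: total 52.
No size-2 selection does better; minimum is 47.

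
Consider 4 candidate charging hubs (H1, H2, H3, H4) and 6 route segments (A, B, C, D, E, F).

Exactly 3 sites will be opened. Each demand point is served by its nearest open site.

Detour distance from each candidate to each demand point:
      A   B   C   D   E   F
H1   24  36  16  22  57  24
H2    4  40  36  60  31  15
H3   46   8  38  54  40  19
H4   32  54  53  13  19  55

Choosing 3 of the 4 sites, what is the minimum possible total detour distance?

95

Open {H2, H3, H4}.
  A→H2 4, B→H3 8, C→H2 36, D→H4 13, E→H4 19, F→H2 15  ⇒ total 95.
Compare {H1, H2, H3}: total 96.
Compare {H1, H3, H4}: total 99.
No size-3 selection does better; minimum is 95.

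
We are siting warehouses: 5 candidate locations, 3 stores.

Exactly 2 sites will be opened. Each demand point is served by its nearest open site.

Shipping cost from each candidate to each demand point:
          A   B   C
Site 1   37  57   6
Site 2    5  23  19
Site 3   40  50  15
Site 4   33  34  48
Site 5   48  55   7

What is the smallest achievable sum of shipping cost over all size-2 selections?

Open {Site 1, Site 2}.
  A→Site 2 5, B→Site 2 23, C→Site 1 6  ⇒ total 34.
Compare {Site 2, Site 5}: total 35.
Compare {Site 2, Site 3}: total 43.
No size-2 selection does better; minimum is 34.

34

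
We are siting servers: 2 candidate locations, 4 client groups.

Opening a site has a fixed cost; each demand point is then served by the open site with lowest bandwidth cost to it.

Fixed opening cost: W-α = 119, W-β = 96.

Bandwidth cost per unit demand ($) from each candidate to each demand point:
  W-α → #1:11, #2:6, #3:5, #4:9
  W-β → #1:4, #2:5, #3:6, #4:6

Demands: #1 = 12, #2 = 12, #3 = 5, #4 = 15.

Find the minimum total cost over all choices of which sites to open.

324

Open {W-β}: assign each demand point to its cheapest open site.
  #1→W-β 12×4=48, #2→W-β 12×5=60, #3→W-β 5×6=30, #4→W-β 15×6=90
  bandwidth cost 228, fixed 96 → total 324.
Compare {W-α, W-β}: bandwidth cost 223 + fixed 215 = 438.
Compare {W-α}: bandwidth cost 364 + fixed 119 = 483.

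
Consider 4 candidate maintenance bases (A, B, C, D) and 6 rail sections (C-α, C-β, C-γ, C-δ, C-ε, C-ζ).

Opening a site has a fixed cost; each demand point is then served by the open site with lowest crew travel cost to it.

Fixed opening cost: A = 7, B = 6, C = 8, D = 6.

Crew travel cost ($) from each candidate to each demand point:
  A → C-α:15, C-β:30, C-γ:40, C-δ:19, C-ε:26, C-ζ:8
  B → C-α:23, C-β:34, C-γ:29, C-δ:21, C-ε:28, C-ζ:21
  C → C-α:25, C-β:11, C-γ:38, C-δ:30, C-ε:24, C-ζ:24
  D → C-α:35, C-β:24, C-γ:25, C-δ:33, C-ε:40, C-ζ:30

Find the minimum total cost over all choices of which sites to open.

Open {A, C, D}: assign each demand point to its cheapest open site.
  C-α→A 15, C-β→C 11, C-γ→D 25, C-δ→A 19, C-ε→C 24, C-ζ→A 8
  crew travel cost 102, fixed 21 → total 123.
Compare {A, B, C}: crew travel cost 106 + fixed 21 = 127.
Compare {A, B, C, D}: crew travel cost 102 + fixed 27 = 129.
Compare {A, C}: crew travel cost 115 + fixed 15 = 130.
All other subsets cost ≥ 127. Minimum total cost: 123.

123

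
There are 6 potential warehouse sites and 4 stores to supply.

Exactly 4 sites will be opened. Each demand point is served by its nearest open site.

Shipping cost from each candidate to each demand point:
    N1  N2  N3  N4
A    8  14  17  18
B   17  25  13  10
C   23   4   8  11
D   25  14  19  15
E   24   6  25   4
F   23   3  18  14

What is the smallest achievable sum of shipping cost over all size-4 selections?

23

Open {A, C, E, F}.
  N1→A 8, N2→F 3, N3→C 8, N4→E 4  ⇒ total 23.
Compare {A, B, C, E}: total 24.
Compare {A, C, D, E}: total 24.
No size-4 selection does better; minimum is 23.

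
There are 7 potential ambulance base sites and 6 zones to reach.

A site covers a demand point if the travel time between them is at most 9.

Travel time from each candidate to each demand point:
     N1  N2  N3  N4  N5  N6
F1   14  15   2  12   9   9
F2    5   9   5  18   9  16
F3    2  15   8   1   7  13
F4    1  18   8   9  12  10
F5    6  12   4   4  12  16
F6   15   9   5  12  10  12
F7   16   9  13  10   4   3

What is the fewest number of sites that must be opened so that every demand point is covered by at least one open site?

2

Coverage sets (demand points within 9 of each site):
  F1: {N3, N5, N6}
  F2: {N1, N2, N3, N5}
  F3: {N1, N3, N4, N5}
  F4: {N1, N3, N4}
  F5: {N1, N3, N4}
  F6: {N2, N3}
  F7: {N2, N5, N6}
No single site covers all 6 demand points.
But {F3, F7} covers everything, so the minimum is 2.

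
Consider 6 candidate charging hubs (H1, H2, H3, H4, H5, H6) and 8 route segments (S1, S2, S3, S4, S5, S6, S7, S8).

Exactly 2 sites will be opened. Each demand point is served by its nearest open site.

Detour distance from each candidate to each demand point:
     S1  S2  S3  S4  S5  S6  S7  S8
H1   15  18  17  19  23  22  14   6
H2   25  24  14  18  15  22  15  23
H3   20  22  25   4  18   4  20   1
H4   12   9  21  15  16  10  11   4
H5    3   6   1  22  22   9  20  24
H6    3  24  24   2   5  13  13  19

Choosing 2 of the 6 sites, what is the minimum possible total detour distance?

57

Open {H3, H5}.
  S1→H5 3, S2→H5 6, S3→H5 1, S4→H3 4, S5→H3 18, S6→H3 4, S7→H3 20, S8→H3 1  ⇒ total 57.
Compare {H5, H6}: total 58.
Compare {H4, H5}: total 65.
No size-2 selection does better; minimum is 57.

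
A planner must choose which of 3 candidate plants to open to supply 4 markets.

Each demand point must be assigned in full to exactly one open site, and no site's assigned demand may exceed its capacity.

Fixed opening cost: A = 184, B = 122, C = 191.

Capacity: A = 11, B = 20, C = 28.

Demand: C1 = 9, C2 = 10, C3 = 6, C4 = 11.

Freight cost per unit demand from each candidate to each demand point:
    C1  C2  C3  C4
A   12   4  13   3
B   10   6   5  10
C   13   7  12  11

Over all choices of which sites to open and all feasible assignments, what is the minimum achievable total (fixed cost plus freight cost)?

624

Open {B, C}; cheapest assignment that respects the capacities:
  B (cap 20, load 15): C1, C3 — cost 9×10 + 6×5 = 120
  C (cap 28, load 21): C2, C4 — cost 10×7 + 11×11 = 191
  Shipping 311, fixed 313 → total 624.
  Any other capacity-feasible assignment to {B, C} ships for at least 311.
Compare {A, C}: its best feasible assignment gives total 667.
Compare {A, B, C}: its best feasible assignment gives total 720.
Every other set of open sites that can feasibly serve all demand totals ≥ 667 even under its best assignment. Minimum: 624.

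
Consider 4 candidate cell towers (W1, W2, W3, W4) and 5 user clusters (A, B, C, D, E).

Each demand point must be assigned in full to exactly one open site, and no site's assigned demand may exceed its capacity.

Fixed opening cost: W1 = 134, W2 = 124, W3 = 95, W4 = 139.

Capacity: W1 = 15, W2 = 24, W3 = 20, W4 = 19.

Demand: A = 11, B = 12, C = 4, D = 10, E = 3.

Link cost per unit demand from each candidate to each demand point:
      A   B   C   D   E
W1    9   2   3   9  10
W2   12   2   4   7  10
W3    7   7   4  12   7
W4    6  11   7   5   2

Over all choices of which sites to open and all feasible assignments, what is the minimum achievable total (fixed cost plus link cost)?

Open {W2, W3}; cheapest assignment that respects the capacities:
  W2 (cap 24, load 22): B, D — cost 12×2 + 10×7 = 94
  W3 (cap 20, load 18): A, C, E — cost 11×7 + 4×4 + 3×7 = 114
  Shipping 208, fixed 219 → total 427.
  Any other capacity-feasible assignment to {W2, W3} ships for at least 208.
Compare {W2, W4}: its best feasible assignment gives total 457.
Compare {W2, W3, W4}: its best feasible assignment gives total 531.
Every other set of open sites that can feasibly serve all demand totals ≥ 457 even under its best assignment. Minimum: 427.

427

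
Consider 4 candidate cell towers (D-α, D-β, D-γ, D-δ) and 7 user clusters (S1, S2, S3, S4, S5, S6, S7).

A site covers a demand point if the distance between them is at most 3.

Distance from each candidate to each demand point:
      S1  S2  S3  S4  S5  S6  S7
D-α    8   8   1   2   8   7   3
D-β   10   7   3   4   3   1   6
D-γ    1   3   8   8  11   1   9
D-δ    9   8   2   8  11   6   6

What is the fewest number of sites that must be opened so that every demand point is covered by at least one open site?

Coverage sets (demand points within 3 of each site):
  D-α: {S3, S4, S7}
  D-β: {S3, S5, S6}
  D-γ: {S1, S2, S6}
  D-δ: {S3}
No 2 sites suffice: every size-2 union leaves at least one demand point uncovered.
But {D-α, D-β, D-γ} covers everything, so the minimum is 3.

3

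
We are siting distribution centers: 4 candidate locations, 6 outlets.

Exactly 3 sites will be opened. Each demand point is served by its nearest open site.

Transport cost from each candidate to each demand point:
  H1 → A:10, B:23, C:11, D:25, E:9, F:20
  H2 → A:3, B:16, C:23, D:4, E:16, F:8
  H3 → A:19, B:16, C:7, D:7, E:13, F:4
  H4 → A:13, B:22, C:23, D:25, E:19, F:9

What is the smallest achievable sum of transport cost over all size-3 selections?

43

Open {H1, H2, H3}.
  A→H2 3, B→H2 16, C→H3 7, D→H2 4, E→H1 9, F→H3 4  ⇒ total 43.
Compare {H2, H3, H4}: total 47.
Compare {H1, H2, H4}: total 51.
No size-3 selection does better; minimum is 43.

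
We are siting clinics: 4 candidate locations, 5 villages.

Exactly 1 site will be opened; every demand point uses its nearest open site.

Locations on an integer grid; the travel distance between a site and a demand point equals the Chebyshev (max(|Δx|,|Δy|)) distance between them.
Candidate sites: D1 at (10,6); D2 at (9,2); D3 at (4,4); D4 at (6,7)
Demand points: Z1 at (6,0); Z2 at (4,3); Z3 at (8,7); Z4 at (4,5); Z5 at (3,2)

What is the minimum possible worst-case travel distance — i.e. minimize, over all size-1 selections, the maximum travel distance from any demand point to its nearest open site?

Open {D3}.
  Farthest demand point is Z1 at travel distance 4 (to D3); all others are ≤ 4.
With {D2} the worst case is 6.
With {D1} the worst case is 7.
No size-1 selection achieves below 4.

4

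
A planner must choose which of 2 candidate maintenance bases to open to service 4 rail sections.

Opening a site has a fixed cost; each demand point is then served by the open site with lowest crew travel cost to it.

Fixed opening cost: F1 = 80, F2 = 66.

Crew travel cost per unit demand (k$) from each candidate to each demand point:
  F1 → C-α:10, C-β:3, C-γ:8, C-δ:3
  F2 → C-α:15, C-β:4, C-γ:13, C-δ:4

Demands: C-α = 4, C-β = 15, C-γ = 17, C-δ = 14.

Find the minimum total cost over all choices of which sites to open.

Open {F1}: assign each demand point to its cheapest open site.
  C-α→F1 4×10=40, C-β→F1 15×3=45, C-γ→F1 17×8=136, C-δ→F1 14×3=42
  crew travel cost 263, fixed 80 → total 343.
Compare {F1, F2}: crew travel cost 263 + fixed 146 = 409.
Compare {F2}: crew travel cost 397 + fixed 66 = 463.

343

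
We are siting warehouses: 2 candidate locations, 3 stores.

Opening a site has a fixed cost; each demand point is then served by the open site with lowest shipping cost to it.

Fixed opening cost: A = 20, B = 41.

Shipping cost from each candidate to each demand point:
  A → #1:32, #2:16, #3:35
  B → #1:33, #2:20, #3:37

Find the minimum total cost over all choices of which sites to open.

103

Open {A}: assign each demand point to its cheapest open site.
  #1→A 32, #2→A 16, #3→A 35
  shipping cost 83, fixed 20 → total 103.
Compare {B}: shipping cost 90 + fixed 41 = 131.
Compare {A, B}: shipping cost 83 + fixed 61 = 144.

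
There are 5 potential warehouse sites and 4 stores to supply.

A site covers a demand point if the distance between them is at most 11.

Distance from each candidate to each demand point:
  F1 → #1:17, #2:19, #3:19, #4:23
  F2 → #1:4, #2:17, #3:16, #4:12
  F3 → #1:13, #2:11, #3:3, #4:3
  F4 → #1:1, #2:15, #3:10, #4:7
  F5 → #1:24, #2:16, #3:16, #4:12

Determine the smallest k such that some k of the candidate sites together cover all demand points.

2

Coverage sets (demand points within 11 of each site):
  F1: {}
  F2: {#1}
  F3: {#2, #3, #4}
  F4: {#1, #3, #4}
  F5: {}
No single site covers all 4 demand points.
But {F2, F3} covers everything, so the minimum is 2.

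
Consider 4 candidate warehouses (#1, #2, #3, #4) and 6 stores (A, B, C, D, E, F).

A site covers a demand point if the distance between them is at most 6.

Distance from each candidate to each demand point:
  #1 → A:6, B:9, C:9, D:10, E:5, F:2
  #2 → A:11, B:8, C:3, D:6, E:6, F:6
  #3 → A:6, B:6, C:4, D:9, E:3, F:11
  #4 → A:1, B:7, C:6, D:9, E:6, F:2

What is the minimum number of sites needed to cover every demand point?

Coverage sets (demand points within 6 of each site):
  #1: {A, E, F}
  #2: {C, D, E, F}
  #3: {A, B, C, E}
  #4: {A, C, E, F}
No single site covers all 6 demand points.
But {#2, #3} covers everything, so the minimum is 2.

2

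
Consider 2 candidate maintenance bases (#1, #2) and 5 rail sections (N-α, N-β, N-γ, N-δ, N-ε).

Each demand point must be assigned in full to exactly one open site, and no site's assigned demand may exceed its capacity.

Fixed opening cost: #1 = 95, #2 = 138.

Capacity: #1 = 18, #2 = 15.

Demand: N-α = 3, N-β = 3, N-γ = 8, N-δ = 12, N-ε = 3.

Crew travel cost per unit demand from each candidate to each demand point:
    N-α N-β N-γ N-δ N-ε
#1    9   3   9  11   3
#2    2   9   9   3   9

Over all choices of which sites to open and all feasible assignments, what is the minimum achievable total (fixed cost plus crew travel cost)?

Open {#1, #2}; cheapest assignment that respects the capacities:
  #1 (cap 18, load 14): N-β, N-γ, N-ε — cost 3×3 + 8×9 + 3×3 = 90
  #2 (cap 15, load 15): N-α, N-δ — cost 3×2 + 12×3 = 42
  Shipping 132, fixed 233 → total 365.
  Any other capacity-feasible assignment to {#1, #2} ships for at least 132.
Total demand is 29 and no other set of sites has combined capacity ≥ 29, so {#1, #2} is the only feasible choice of open sites. Minimum: 365.

365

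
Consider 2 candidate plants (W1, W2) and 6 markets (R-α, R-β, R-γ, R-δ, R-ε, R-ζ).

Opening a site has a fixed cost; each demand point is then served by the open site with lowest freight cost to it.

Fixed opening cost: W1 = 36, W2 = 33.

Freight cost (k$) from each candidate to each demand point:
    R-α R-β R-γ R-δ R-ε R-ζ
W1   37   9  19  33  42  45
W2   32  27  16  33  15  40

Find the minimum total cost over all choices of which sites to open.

Open {W2}: assign each demand point to its cheapest open site.
  R-α→W2 32, R-β→W2 27, R-γ→W2 16, R-δ→W2 33, R-ε→W2 15, R-ζ→W2 40
  freight cost 163, fixed 33 → total 196.
Compare {W1, W2}: freight cost 145 + fixed 69 = 214.
Compare {W1}: freight cost 185 + fixed 36 = 221.

196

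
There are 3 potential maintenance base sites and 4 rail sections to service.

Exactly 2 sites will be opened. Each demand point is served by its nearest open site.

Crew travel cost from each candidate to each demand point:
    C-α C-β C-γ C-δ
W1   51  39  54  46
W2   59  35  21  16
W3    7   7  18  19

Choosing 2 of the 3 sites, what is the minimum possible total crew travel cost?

48

Open {W2, W3}.
  C-α→W3 7, C-β→W3 7, C-γ→W3 18, C-δ→W2 16  ⇒ total 48.
Compare {W1, W3}: total 51.
Compare {W1, W2}: total 123.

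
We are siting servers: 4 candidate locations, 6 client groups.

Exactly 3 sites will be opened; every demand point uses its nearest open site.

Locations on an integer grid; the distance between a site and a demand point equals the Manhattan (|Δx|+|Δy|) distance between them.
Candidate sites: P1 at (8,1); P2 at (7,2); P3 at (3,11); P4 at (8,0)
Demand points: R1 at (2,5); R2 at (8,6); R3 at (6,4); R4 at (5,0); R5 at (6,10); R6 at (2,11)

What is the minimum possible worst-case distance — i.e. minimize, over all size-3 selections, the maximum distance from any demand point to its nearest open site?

7

Open {P1, P2, P3}.
  Farthest demand point is R1 at distance 7 (to P3); all others are ≤ 7.
With {P1, P3, P4} the worst case is 7.
With {P2, P3, P4} the worst case is 7.
No size-3 selection achieves below 7.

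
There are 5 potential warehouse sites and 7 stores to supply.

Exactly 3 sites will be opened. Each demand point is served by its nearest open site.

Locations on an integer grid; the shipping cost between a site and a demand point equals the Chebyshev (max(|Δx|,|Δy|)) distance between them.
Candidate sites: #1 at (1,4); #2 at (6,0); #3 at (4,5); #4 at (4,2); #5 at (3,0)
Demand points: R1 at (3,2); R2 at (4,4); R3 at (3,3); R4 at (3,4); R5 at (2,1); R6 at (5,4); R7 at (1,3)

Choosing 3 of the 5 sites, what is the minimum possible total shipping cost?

Open {#1, #3, #4}.
  R1→#4 1, R2→#3 1, R3→#4 1, R4→#3 1, R5→#4 2, R6→#3 1, R7→#1 1  ⇒ total 8.
Compare {#1, #3, #5}: total 9.
Compare {#3, #4, #5}: total 9.
No size-3 selection does better; minimum is 8.

8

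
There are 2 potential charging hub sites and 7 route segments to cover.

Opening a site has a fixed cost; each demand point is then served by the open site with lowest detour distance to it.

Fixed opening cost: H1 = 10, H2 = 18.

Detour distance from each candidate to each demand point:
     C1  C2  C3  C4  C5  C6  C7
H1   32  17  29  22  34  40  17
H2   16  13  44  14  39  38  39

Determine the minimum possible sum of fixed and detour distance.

Open {H1, H2}: assign each demand point to its cheapest open site.
  C1→H2 16, C2→H2 13, C3→H1 29, C4→H2 14, C5→H1 34, C6→H2 38, C7→H1 17
  detour distance 161, fixed 28 → total 189.
Compare {H1}: detour distance 191 + fixed 10 = 201.
Compare {H2}: detour distance 203 + fixed 18 = 221.

189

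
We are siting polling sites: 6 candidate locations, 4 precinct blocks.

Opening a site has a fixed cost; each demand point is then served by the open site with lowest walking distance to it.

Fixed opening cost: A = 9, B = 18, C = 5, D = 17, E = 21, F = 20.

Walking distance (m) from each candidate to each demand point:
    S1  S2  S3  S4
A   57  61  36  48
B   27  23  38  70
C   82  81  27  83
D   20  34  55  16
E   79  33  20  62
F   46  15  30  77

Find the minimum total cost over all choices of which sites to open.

118

Open {D, F}: assign each demand point to its cheapest open site.
  S1→D 20, S2→F 15, S3→F 30, S4→D 16
  walking distance 81, fixed 37 → total 118.
Compare {C, D}: walking distance 97 + fixed 22 = 119.
Compare {C, D, F}: walking distance 78 + fixed 42 = 120.
Compare {B, C, D}: walking distance 86 + fixed 40 = 126.
All other subsets cost ≥ 119. Minimum total cost: 118.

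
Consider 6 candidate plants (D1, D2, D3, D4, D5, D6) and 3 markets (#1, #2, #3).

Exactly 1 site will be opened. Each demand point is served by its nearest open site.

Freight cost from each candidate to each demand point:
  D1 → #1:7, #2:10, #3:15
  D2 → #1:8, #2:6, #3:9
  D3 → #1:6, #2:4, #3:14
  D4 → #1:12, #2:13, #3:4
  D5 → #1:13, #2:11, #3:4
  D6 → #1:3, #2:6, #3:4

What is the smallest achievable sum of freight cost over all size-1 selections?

13

Open {D6}.
  #1→D6 3, #2→D6 6, #3→D6 4  ⇒ total 13.
Compare {D2}: total 23.
Compare {D3}: total 24.
No size-1 selection does better; minimum is 13.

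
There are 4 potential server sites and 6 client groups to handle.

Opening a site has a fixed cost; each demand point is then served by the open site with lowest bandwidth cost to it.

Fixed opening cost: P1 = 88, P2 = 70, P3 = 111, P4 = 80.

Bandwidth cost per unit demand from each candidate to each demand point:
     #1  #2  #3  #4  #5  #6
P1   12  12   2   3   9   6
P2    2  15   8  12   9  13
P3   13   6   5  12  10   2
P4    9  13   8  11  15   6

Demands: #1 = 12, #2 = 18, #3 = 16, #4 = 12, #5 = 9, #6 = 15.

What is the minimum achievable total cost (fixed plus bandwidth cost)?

Open {P1, P2, P3}: assign each demand point to its cheapest open site.
  #1→P2 12×2=24, #2→P3 18×6=108, #3→P1 16×2=32, #4→P1 12×3=36, #5→P1 9×9=81, #6→P3 15×2=30
  bandwidth cost 311, fixed 269 → total 580.
Compare {P1, P3}: bandwidth cost 431 + fixed 199 = 630.
Compare {P1, P2}: bandwidth cost 479 + fixed 158 = 637.
Compare {P2, P3}: bandwidth cost 467 + fixed 181 = 648.
All other subsets cost ≥ 630. Minimum total cost: 580.

580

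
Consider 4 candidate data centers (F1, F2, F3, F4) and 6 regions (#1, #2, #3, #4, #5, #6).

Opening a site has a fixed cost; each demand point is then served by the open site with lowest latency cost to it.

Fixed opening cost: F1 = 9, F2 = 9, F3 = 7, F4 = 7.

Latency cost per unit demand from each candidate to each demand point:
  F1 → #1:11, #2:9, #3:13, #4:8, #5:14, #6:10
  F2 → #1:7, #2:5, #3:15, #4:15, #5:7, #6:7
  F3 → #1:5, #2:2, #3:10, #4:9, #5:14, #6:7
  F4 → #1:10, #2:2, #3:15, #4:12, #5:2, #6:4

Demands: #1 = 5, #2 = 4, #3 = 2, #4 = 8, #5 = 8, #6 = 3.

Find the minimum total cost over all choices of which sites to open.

167

Open {F3, F4}: assign each demand point to its cheapest open site.
  #1→F3 5×5=25, #2→F3 4×2=8, #3→F3 2×10=20, #4→F3 8×9=72, #5→F4 8×2=16, #6→F4 3×4=12
  latency cost 153, fixed 14 → total 167.
Compare {F1, F3, F4}: latency cost 145 + fixed 23 = 168.
Compare {F2, F3, F4}: latency cost 153 + fixed 23 = 176.
Compare {F1, F2, F3, F4}: latency cost 145 + fixed 32 = 177.
All other subsets cost ≥ 168. Minimum total cost: 167.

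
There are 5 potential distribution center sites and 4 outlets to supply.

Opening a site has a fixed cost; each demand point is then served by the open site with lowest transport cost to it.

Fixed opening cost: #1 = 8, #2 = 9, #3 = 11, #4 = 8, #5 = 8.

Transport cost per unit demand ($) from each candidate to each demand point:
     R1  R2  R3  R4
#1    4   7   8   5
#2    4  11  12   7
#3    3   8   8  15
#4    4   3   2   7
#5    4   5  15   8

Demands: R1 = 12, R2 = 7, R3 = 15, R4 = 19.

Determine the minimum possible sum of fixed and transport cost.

Open {#1, #3, #4}: assign each demand point to its cheapest open site.
  R1→#3 12×3=36, R2→#4 7×3=21, R3→#4 15×2=30, R4→#1 19×5=95
  transport cost 182, fixed 27 → total 209.
Compare {#1, #4}: transport cost 194 + fixed 16 = 210.
Compare {#1, #3, #4, #5}: transport cost 182 + fixed 35 = 217.
Compare {#1, #4, #5}: transport cost 194 + fixed 24 = 218.
All other subsets cost ≥ 210. Minimum total cost: 209.

209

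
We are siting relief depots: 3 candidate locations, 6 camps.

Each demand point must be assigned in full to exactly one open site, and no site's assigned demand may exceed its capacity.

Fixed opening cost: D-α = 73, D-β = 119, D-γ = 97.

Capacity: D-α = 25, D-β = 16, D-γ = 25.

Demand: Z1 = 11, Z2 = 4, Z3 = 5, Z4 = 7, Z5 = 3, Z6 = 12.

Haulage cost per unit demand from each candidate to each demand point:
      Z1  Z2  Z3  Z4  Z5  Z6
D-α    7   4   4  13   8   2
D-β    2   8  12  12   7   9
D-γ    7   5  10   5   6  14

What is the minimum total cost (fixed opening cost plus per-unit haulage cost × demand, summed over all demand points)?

360

Open {D-α, D-γ}; cheapest assignment that respects the capacities:
  D-α (cap 25, load 21): Z2, Z3, Z6 — cost 4×4 + 5×4 + 12×2 = 60
  D-γ (cap 25, load 21): Z1, Z4, Z5 — cost 11×7 + 7×5 + 3×6 = 130
  Shipping 190, fixed 170 → total 360.
  Any other capacity-feasible assignment to {D-α, D-γ} ships for at least 190.
Compare {D-α, D-β, D-γ}: its best feasible assignment gives total 424.
Every other set of open sites that can feasibly serve all demand totals ≥ 424 even under its best assignment. Minimum: 360.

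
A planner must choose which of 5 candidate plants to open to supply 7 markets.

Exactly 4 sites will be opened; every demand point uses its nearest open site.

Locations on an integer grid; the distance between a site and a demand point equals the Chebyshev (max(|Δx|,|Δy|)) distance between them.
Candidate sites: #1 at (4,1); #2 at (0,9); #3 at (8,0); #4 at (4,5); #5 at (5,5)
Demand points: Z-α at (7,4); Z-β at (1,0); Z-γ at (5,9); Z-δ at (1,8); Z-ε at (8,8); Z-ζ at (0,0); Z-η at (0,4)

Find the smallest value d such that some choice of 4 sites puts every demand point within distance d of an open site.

Open {#1, #2, #3, #4}.
  Farthest demand point is Z-γ at distance 4 (to #4); all others are ≤ 4.
With {#1, #2, #3, #5} the worst case is 4.
With {#1, #2, #4, #5} the worst case is 4.
No size-4 selection achieves below 4.

4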